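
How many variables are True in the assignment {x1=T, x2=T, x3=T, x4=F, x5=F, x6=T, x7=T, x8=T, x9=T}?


The weight is the number of variables assigned True.
True variables: x1, x2, x3, x6, x7, x8, x9.
Weight = 7.

7


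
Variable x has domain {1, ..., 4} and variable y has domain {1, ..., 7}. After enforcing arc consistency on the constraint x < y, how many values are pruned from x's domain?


For the constraint x < y, x needs a supporting value in y's domain.
x can be at most 6 (one less than y's maximum).
Valid x values from domain: 4 out of 4.
Pruned = 4 - 4 = 0.

0


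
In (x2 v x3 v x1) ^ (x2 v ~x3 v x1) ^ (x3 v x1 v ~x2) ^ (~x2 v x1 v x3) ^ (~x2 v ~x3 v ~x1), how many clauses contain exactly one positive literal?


A definite clause has exactly one positive literal.
Clause 1: 3 positive -> not definite
Clause 2: 2 positive -> not definite
Clause 3: 2 positive -> not definite
Clause 4: 2 positive -> not definite
Clause 5: 0 positive -> not definite
Definite clause count = 0.

0


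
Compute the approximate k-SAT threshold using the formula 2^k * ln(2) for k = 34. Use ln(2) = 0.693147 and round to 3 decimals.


Using the asymptotic formula: threshold ~ 2^k * ln(2).
2^34 = 17179869184.
17179869184 * 0.693147 = 11908174785.282.

11908174785.282


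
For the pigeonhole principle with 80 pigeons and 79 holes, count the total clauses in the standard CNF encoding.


The PHP encoding has two parts:
1) At-least-one-hole clauses: 80 (one per pigeon, each with 79 literals).
2) At-most-one-pigeon-per-hole clauses: 79 holes * C(80,2) = 79 * 3160 = 249640.
Total clauses = 80 + 249640 = 249720.

249720


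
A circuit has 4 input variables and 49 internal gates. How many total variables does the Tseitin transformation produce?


The Tseitin transformation introduces one auxiliary variable per gate.
Total variables = inputs + gates = 4 + 49 = 53.

53


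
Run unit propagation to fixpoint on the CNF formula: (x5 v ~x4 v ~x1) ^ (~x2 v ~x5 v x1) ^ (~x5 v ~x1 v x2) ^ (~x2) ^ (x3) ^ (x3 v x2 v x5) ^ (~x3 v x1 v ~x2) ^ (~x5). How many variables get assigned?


Unit propagation repeatedly assigns the literal in any unit clause, then simplifies.
Assignments in order: x2 = F, x3 = T, x5 = F.
No further unit clauses remain.
Total variables assigned = 3.

3


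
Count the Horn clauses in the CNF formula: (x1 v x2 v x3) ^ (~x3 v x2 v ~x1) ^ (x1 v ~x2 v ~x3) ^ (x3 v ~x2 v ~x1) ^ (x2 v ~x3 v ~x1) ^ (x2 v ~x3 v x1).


A Horn clause has at most one positive literal.
Clause 1: 3 positive lit(s) -> not Horn
Clause 2: 1 positive lit(s) -> Horn
Clause 3: 1 positive lit(s) -> Horn
Clause 4: 1 positive lit(s) -> Horn
Clause 5: 1 positive lit(s) -> Horn
Clause 6: 2 positive lit(s) -> not Horn
Total Horn clauses = 4.

4


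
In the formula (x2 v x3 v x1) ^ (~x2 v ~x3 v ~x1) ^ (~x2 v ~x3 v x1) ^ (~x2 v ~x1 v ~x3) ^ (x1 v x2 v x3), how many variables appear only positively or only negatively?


A pure literal appears in only one polarity across all clauses.
No pure literals found.
Count = 0.

0


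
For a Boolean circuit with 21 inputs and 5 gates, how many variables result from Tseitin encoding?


The Tseitin transformation introduces one auxiliary variable per gate.
Total variables = inputs + gates = 21 + 5 = 26.

26


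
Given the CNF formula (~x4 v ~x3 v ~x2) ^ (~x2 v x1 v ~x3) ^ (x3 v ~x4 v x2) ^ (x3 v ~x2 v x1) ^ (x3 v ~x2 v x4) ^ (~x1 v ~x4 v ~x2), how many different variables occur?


Identify each distinct variable in the formula.
Variables found: x1, x2, x3, x4.
Total distinct variables = 4.

4


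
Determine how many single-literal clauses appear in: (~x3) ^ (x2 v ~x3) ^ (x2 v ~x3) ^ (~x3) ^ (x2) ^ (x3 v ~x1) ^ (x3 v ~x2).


A unit clause contains exactly one literal.
Unit clauses found: (~x3), (~x3), (x2).
Count = 3.

3


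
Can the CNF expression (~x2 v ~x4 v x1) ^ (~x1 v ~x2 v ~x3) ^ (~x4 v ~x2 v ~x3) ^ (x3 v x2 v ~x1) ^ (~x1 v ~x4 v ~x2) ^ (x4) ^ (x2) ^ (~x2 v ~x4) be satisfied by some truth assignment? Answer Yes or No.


Check all 16 possible truth assignments.
Number of satisfying assignments found: 0.
The formula is unsatisfiable.

No


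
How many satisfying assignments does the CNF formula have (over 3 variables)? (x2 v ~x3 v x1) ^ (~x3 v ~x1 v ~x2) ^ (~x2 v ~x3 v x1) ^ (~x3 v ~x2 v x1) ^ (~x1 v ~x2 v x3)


Enumerate all 8 truth assignments over 3 variables.
Test each against every clause.
Satisfying assignments found: 4.

4


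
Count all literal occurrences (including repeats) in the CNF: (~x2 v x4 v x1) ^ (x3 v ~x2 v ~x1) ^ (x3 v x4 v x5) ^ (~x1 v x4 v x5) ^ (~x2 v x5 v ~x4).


Clause lengths: 3, 3, 3, 3, 3.
Sum = 3 + 3 + 3 + 3 + 3 = 15.

15


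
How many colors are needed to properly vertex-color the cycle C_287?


An odd cycle cannot be 2-colored: alternating two colors around the cycle returns to the start with a conflict.
Since 287 is odd, three colors are required (and three suffice).
Chromatic number = 3.

3


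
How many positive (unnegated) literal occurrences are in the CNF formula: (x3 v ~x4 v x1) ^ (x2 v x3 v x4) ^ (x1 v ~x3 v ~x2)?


Scan each clause for unnegated literals.
Clause 1: 2 positive; Clause 2: 3 positive; Clause 3: 1 positive.
Total positive literal occurrences = 6.

6


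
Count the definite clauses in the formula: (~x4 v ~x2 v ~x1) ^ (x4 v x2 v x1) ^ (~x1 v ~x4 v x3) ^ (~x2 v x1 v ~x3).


A definite clause has exactly one positive literal.
Clause 1: 0 positive -> not definite
Clause 2: 3 positive -> not definite
Clause 3: 1 positive -> definite
Clause 4: 1 positive -> definite
Definite clause count = 2.

2


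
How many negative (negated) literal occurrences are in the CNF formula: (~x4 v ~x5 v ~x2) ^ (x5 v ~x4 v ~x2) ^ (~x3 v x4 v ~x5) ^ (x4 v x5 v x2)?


Scan each clause for negated literals.
Clause 1: 3 negative; Clause 2: 2 negative; Clause 3: 2 negative; Clause 4: 0 negative.
Total negative literal occurrences = 7.

7


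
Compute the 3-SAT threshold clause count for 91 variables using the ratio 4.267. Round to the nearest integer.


The 3-SAT phase transition occurs at approximately 4.267 clauses per variable.
m = 4.267 * 91 = 388.297.
Rounded to nearest integer: 388.

388


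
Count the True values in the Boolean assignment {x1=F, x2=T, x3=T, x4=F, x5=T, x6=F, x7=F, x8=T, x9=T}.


The weight is the number of variables assigned True.
True variables: x2, x3, x5, x8, x9.
Weight = 5.

5


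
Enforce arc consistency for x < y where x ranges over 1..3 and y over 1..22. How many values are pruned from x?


For the constraint x < y, x needs a supporting value in y's domain.
x can be at most 21 (one less than y's maximum).
Valid x values from domain: 3 out of 3.
Pruned = 3 - 3 = 0.

0


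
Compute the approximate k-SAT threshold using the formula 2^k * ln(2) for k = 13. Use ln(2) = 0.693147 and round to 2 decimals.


Using the asymptotic formula: threshold ~ 2^k * ln(2).
2^13 = 8192.
8192 * 0.693147 = 5678.26.

5678.26


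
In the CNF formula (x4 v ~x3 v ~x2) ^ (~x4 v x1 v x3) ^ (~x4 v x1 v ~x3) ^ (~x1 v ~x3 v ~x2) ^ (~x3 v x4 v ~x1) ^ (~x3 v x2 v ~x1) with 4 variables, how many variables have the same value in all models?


Find all satisfying assignments: 7 model(s).
Check which variables have the same value in every model.
No variable is fixed across all models.
Backbone size = 0.

0


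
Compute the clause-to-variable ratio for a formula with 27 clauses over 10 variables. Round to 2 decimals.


Clause-to-variable ratio = clauses / variables.
27 / 10 = 2.7.

2.7


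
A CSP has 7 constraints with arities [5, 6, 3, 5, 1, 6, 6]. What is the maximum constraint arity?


The arities are: 5, 6, 3, 5, 1, 6, 6.
Scan for the maximum value.
Maximum arity = 6.

6


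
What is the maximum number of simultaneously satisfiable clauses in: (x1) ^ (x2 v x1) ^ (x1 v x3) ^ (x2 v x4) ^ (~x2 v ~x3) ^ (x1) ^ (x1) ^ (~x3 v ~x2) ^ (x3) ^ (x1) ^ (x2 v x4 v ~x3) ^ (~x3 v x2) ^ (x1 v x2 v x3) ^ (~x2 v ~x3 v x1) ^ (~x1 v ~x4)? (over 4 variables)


Enumerate all 16 truth assignments.
For each, count how many of the 15 clauses are satisfied.
The formula is not fully satisfiable, so the maximum is below 15.
Maximum simultaneously satisfiable clauses = 14.

14


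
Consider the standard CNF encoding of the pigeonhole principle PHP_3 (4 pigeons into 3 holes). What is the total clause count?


The PHP encoding has two parts:
1) At-least-one-hole clauses: 4 (one per pigeon, each with 3 literals).
2) At-most-one-pigeon-per-hole clauses: 3 holes * C(4,2) = 3 * 6 = 18.
Total clauses = 4 + 18 = 22.

22


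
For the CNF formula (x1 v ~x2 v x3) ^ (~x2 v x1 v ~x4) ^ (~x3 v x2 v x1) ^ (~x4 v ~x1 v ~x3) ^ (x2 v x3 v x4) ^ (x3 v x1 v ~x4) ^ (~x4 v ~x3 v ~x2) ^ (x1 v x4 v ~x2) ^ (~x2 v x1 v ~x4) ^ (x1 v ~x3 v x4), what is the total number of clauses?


Each group enclosed in parentheses joined by ^ is one clause.
Counting the conjuncts: 10 clauses.

10


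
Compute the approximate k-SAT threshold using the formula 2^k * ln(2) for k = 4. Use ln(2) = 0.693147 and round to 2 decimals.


Using the asymptotic formula: threshold ~ 2^k * ln(2).
2^4 = 16.
16 * 0.693147 = 11.09.

11.09


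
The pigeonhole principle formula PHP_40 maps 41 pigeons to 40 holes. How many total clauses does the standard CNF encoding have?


The PHP encoding has two parts:
1) At-least-one-hole clauses: 41 (one per pigeon, each with 40 literals).
2) At-most-one-pigeon-per-hole clauses: 40 holes * C(41,2) = 40 * 820 = 32800.
Total clauses = 41 + 32800 = 32841.

32841


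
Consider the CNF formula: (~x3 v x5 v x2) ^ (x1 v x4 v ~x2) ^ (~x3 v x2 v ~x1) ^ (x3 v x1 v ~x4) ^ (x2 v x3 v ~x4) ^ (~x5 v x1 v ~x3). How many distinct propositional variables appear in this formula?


Identify each distinct variable in the formula.
Variables found: x1, x2, x3, x4, x5.
Total distinct variables = 5.

5


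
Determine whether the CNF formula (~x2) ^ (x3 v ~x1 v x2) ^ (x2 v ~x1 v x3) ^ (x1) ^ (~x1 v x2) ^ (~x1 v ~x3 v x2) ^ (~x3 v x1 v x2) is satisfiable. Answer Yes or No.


Check all 8 possible truth assignments.
Number of satisfying assignments found: 0.
The formula is unsatisfiable.

No


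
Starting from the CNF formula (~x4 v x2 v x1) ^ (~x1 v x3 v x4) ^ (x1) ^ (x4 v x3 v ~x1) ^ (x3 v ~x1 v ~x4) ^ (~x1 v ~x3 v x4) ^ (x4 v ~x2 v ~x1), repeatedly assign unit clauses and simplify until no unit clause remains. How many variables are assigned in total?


Unit propagation repeatedly assigns the literal in any unit clause, then simplifies.
Assignments in order: x1 = T.
No further unit clauses remain.
Total variables assigned = 1.

1


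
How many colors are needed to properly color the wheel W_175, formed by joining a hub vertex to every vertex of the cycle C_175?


W_175 consists of the cycle C_175 together with a hub vertex adjacent to every cycle vertex.
The cycle C_175 needs 3 colors (odd cycle -> 3).
The hub is adjacent to every cycle vertex, so it must receive a new color distinct from all of them.
Chromatic number = 3 + 1 = 4.

4


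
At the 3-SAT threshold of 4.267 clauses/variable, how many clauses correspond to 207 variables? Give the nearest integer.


The 3-SAT phase transition occurs at approximately 4.267 clauses per variable.
m = 4.267 * 207 = 883.269.
Rounded to nearest integer: 883.

883


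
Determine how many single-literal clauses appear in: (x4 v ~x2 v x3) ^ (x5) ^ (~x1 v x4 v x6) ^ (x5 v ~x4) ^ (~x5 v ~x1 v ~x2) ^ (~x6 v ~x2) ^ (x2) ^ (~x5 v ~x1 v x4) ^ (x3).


A unit clause contains exactly one literal.
Unit clauses found: (x5), (x2), (x3).
Count = 3.

3


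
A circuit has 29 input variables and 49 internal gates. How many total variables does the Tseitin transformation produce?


The Tseitin transformation introduces one auxiliary variable per gate.
Total variables = inputs + gates = 29 + 49 = 78.

78


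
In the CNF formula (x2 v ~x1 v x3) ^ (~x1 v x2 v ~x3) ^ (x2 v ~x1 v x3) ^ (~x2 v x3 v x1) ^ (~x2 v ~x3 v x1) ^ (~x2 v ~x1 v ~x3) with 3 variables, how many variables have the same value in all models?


Find all satisfying assignments: 3 model(s).
Check which variables have the same value in every model.
No variable is fixed across all models.
Backbone size = 0.

0


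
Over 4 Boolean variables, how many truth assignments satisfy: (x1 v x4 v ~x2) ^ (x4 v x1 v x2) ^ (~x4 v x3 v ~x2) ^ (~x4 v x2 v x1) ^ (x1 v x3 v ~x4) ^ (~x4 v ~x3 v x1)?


Enumerate all 16 truth assignments over 4 variables.
Test each against every clause.
Satisfying assignments found: 7.

7


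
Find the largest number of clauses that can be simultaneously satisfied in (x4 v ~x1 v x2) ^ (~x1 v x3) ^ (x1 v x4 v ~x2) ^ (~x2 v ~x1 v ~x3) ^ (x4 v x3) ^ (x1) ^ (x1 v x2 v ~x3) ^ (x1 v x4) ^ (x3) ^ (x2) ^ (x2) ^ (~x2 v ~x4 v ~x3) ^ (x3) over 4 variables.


Enumerate all 16 truth assignments.
For each, count how many of the 13 clauses are satisfied.
The formula is not fully satisfiable, so the maximum is below 13.
Maximum simultaneously satisfiable clauses = 12.

12


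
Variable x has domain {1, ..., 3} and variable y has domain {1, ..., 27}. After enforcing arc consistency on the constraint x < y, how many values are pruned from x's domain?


For the constraint x < y, x needs a supporting value in y's domain.
x can be at most 26 (one less than y's maximum).
Valid x values from domain: 3 out of 3.
Pruned = 3 - 3 = 0.

0


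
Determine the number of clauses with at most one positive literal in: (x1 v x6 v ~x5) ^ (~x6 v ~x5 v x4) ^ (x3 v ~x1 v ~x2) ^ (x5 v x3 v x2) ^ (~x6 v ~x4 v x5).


A Horn clause has at most one positive literal.
Clause 1: 2 positive lit(s) -> not Horn
Clause 2: 1 positive lit(s) -> Horn
Clause 3: 1 positive lit(s) -> Horn
Clause 4: 3 positive lit(s) -> not Horn
Clause 5: 1 positive lit(s) -> Horn
Total Horn clauses = 3.

3


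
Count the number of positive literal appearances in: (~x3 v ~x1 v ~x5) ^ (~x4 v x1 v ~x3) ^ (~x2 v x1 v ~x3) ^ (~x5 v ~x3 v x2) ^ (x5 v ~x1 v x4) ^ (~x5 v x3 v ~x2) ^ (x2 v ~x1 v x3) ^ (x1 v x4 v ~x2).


Scan each clause for unnegated literals.
Clause 1: 0 positive; Clause 2: 1 positive; Clause 3: 1 positive; Clause 4: 1 positive; Clause 5: 2 positive; Clause 6: 1 positive; Clause 7: 2 positive; Clause 8: 2 positive.
Total positive literal occurrences = 10.

10


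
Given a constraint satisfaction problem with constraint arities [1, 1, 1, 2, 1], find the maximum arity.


The arities are: 1, 1, 1, 2, 1.
Scan for the maximum value.
Maximum arity = 2.

2


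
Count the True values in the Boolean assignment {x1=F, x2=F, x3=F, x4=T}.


The weight is the number of variables assigned True.
True variables: x4.
Weight = 1.

1


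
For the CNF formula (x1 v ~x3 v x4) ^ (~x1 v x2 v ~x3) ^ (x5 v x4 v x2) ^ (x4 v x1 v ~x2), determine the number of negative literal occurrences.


Scan each clause for negated literals.
Clause 1: 1 negative; Clause 2: 2 negative; Clause 3: 0 negative; Clause 4: 1 negative.
Total negative literal occurrences = 4.

4


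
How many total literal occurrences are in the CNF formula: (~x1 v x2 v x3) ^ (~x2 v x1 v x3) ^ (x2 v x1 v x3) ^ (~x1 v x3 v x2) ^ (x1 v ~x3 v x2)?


Clause lengths: 3, 3, 3, 3, 3.
Sum = 3 + 3 + 3 + 3 + 3 = 15.

15


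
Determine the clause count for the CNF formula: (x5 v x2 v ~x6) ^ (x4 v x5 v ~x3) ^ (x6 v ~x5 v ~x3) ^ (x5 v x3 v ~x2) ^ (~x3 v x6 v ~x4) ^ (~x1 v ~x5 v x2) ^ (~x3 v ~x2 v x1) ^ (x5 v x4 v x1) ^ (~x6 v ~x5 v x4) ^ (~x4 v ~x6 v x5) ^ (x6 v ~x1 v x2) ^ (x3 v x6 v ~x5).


Each group enclosed in parentheses joined by ^ is one clause.
Counting the conjuncts: 12 clauses.

12


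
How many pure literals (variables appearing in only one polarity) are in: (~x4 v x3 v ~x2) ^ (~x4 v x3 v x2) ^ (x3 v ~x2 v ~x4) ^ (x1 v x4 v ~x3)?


A pure literal appears in only one polarity across all clauses.
Pure literals: x1 (positive only).
Count = 1.

1


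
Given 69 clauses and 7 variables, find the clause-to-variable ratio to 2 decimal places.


Clause-to-variable ratio = clauses / variables.
69 / 7 = 9.86.

9.86


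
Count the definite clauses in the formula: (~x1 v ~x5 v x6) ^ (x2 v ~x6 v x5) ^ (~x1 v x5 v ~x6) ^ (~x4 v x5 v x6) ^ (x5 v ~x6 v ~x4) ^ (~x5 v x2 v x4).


A definite clause has exactly one positive literal.
Clause 1: 1 positive -> definite
Clause 2: 2 positive -> not definite
Clause 3: 1 positive -> definite
Clause 4: 2 positive -> not definite
Clause 5: 1 positive -> definite
Clause 6: 2 positive -> not definite
Definite clause count = 3.

3


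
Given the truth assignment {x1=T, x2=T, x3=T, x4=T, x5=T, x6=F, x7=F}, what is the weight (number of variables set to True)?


The weight is the number of variables assigned True.
True variables: x1, x2, x3, x4, x5.
Weight = 5.

5


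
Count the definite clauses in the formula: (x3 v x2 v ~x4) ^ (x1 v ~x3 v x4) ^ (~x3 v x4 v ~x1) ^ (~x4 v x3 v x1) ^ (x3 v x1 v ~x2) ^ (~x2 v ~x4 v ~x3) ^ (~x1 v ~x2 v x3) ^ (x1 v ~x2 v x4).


A definite clause has exactly one positive literal.
Clause 1: 2 positive -> not definite
Clause 2: 2 positive -> not definite
Clause 3: 1 positive -> definite
Clause 4: 2 positive -> not definite
Clause 5: 2 positive -> not definite
Clause 6: 0 positive -> not definite
Clause 7: 1 positive -> definite
Clause 8: 2 positive -> not definite
Definite clause count = 2.

2


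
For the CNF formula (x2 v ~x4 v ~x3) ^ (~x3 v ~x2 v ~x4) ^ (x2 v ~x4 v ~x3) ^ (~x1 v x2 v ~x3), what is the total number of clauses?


Each group enclosed in parentheses joined by ^ is one clause.
Counting the conjuncts: 4 clauses.

4


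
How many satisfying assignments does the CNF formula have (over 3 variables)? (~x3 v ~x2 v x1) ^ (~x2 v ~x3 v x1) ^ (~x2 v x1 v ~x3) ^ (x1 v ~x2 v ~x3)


Enumerate all 8 truth assignments over 3 variables.
Test each against every clause.
Satisfying assignments found: 7.

7


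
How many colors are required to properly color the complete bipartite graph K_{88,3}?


K_{88,3} is bipartite by definition: the two parts are independent sets, with every edge crossing between them.
Color all vertices in one part with color 1 and all vertices in the other part with color 2.
Since the graph has at least one edge, one color does not suffice.
Chromatic number = 2.

2


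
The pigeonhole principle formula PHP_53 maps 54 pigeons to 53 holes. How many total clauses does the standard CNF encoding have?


The PHP encoding has two parts:
1) At-least-one-hole clauses: 54 (one per pigeon, each with 53 literals).
2) At-most-one-pigeon-per-hole clauses: 53 holes * C(54,2) = 53 * 1431 = 75843.
Total clauses = 54 + 75843 = 75897.

75897


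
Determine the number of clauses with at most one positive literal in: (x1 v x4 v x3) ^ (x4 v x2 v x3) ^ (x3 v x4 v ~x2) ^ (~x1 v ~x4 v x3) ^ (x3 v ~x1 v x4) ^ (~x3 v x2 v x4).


A Horn clause has at most one positive literal.
Clause 1: 3 positive lit(s) -> not Horn
Clause 2: 3 positive lit(s) -> not Horn
Clause 3: 2 positive lit(s) -> not Horn
Clause 4: 1 positive lit(s) -> Horn
Clause 5: 2 positive lit(s) -> not Horn
Clause 6: 2 positive lit(s) -> not Horn
Total Horn clauses = 1.

1


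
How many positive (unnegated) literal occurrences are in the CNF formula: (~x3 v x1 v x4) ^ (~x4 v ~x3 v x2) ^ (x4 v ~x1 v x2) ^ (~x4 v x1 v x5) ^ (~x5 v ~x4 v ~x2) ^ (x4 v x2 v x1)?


Scan each clause for unnegated literals.
Clause 1: 2 positive; Clause 2: 1 positive; Clause 3: 2 positive; Clause 4: 2 positive; Clause 5: 0 positive; Clause 6: 3 positive.
Total positive literal occurrences = 10.

10


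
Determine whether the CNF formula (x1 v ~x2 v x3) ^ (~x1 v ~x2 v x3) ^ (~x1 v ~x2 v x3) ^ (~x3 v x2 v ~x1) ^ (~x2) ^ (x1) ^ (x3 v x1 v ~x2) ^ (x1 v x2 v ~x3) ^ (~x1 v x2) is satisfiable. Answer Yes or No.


Check all 8 possible truth assignments.
Number of satisfying assignments found: 0.
The formula is unsatisfiable.

No


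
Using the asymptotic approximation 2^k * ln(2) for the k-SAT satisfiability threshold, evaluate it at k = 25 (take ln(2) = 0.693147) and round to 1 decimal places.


Using the asymptotic formula: threshold ~ 2^k * ln(2).
2^25 = 33554432.
33554432 * 0.693147 = 23258153.9.

23258153.9


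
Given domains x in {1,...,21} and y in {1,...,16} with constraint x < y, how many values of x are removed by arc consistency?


For the constraint x < y, x needs a supporting value in y's domain.
x can be at most 15 (one less than y's maximum).
Valid x values from domain: 15 out of 21.
Pruned = 21 - 15 = 6.

6


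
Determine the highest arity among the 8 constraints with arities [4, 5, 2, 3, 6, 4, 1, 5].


The arities are: 4, 5, 2, 3, 6, 4, 1, 5.
Scan for the maximum value.
Maximum arity = 6.

6


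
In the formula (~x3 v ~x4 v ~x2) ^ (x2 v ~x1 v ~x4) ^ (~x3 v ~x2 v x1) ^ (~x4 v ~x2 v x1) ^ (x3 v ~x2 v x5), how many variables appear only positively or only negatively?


A pure literal appears in only one polarity across all clauses.
Pure literals: x4 (negative only), x5 (positive only).
Count = 2.

2


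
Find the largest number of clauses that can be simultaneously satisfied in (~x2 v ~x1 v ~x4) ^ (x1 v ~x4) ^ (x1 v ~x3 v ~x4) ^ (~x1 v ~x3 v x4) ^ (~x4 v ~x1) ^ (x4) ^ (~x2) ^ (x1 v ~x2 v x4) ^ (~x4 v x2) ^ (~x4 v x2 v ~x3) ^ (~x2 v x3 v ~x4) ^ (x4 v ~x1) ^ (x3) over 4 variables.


Enumerate all 16 truth assignments.
For each, count how many of the 13 clauses are satisfied.
The formula is not fully satisfiable, so the maximum is below 13.
Maximum simultaneously satisfiable clauses = 12.

12


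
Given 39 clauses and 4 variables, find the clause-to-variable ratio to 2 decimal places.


Clause-to-variable ratio = clauses / variables.
39 / 4 = 9.75.

9.75


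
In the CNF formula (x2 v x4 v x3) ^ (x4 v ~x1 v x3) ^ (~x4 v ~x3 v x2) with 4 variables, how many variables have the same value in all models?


Find all satisfying assignments: 11 model(s).
Check which variables have the same value in every model.
No variable is fixed across all models.
Backbone size = 0.

0


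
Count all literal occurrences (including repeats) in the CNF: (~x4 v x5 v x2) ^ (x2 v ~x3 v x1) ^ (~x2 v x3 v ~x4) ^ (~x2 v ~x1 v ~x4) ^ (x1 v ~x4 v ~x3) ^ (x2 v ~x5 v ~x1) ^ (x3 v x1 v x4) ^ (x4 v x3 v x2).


Clause lengths: 3, 3, 3, 3, 3, 3, 3, 3.
Sum = 3 + 3 + 3 + 3 + 3 + 3 + 3 + 3 = 24.

24


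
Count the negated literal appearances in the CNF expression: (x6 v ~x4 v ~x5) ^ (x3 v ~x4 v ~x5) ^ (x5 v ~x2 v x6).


Scan each clause for negated literals.
Clause 1: 2 negative; Clause 2: 2 negative; Clause 3: 1 negative.
Total negative literal occurrences = 5.

5


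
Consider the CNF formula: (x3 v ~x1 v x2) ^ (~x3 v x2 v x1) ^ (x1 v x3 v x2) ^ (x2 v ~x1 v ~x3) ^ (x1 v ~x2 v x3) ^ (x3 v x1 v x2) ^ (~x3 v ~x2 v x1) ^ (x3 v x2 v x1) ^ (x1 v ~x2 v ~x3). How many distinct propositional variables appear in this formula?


Identify each distinct variable in the formula.
Variables found: x1, x2, x3.
Total distinct variables = 3.

3


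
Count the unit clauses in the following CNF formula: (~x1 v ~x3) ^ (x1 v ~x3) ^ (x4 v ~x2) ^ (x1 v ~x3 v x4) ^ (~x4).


A unit clause contains exactly one literal.
Unit clauses found: (~x4).
Count = 1.

1


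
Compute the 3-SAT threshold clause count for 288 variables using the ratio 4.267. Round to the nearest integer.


The 3-SAT phase transition occurs at approximately 4.267 clauses per variable.
m = 4.267 * 288 = 1228.896.
Rounded to nearest integer: 1229.

1229


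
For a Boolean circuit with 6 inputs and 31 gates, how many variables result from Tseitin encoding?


The Tseitin transformation introduces one auxiliary variable per gate.
Total variables = inputs + gates = 6 + 31 = 37.

37


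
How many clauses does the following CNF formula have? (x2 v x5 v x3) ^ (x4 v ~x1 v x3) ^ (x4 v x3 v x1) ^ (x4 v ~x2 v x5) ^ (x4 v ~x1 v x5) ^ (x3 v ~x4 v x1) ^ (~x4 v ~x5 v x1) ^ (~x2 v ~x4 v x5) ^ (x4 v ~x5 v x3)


Each group enclosed in parentheses joined by ^ is one clause.
Counting the conjuncts: 9 clauses.

9


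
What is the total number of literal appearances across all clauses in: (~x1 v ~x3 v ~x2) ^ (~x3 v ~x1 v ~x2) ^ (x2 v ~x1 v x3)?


Clause lengths: 3, 3, 3.
Sum = 3 + 3 + 3 = 9.

9


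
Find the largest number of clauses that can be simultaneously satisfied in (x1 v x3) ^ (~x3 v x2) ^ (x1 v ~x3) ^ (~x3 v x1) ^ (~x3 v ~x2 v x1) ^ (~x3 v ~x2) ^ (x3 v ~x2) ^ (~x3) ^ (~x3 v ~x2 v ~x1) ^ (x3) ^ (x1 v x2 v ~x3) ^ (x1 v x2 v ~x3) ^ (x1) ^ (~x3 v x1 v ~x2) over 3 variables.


Enumerate all 8 truth assignments.
For each, count how many of the 14 clauses are satisfied.
The formula is not fully satisfiable, so the maximum is below 14.
Maximum simultaneously satisfiable clauses = 13.

13


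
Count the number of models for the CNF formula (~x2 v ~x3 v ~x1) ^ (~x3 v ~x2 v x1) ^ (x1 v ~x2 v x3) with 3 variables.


Enumerate all 8 truth assignments over 3 variables.
Test each against every clause.
Satisfying assignments found: 5.

5


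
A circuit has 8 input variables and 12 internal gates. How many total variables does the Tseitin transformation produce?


The Tseitin transformation introduces one auxiliary variable per gate.
Total variables = inputs + gates = 8 + 12 = 20.

20


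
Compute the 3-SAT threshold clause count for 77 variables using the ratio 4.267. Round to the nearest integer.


The 3-SAT phase transition occurs at approximately 4.267 clauses per variable.
m = 4.267 * 77 = 328.559.
Rounded to nearest integer: 329.

329


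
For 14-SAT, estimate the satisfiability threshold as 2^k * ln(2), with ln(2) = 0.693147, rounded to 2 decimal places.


Using the asymptotic formula: threshold ~ 2^k * ln(2).
2^14 = 16384.
16384 * 0.693147 = 11356.52.

11356.52


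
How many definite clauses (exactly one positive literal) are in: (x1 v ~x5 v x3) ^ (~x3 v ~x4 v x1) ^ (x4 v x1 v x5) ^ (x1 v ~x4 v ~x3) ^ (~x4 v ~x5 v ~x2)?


A definite clause has exactly one positive literal.
Clause 1: 2 positive -> not definite
Clause 2: 1 positive -> definite
Clause 3: 3 positive -> not definite
Clause 4: 1 positive -> definite
Clause 5: 0 positive -> not definite
Definite clause count = 2.

2


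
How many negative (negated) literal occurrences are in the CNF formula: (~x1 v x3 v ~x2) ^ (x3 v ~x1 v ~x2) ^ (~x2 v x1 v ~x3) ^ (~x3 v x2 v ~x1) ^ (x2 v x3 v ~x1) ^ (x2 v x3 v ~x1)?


Scan each clause for negated literals.
Clause 1: 2 negative; Clause 2: 2 negative; Clause 3: 2 negative; Clause 4: 2 negative; Clause 5: 1 negative; Clause 6: 1 negative.
Total negative literal occurrences = 10.

10


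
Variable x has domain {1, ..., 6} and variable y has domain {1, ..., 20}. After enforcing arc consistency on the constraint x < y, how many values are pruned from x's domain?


For the constraint x < y, x needs a supporting value in y's domain.
x can be at most 19 (one less than y's maximum).
Valid x values from domain: 6 out of 6.
Pruned = 6 - 6 = 0.

0


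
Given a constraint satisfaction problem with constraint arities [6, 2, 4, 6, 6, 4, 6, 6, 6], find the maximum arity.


The arities are: 6, 2, 4, 6, 6, 4, 6, 6, 6.
Scan for the maximum value.
Maximum arity = 6.

6


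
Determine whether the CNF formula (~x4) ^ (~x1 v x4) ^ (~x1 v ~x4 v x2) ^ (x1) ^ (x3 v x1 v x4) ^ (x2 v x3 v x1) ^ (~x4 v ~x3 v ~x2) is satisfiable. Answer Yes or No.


Check all 16 possible truth assignments.
Number of satisfying assignments found: 0.
The formula is unsatisfiable.

No


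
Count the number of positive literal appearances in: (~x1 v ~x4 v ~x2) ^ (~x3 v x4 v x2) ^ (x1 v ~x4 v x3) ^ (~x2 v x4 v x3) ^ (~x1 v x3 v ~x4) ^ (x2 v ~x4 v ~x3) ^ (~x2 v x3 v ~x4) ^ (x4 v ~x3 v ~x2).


Scan each clause for unnegated literals.
Clause 1: 0 positive; Clause 2: 2 positive; Clause 3: 2 positive; Clause 4: 2 positive; Clause 5: 1 positive; Clause 6: 1 positive; Clause 7: 1 positive; Clause 8: 1 positive.
Total positive literal occurrences = 10.

10


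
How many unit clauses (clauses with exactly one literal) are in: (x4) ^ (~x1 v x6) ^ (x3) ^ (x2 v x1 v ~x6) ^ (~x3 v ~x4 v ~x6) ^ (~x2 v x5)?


A unit clause contains exactly one literal.
Unit clauses found: (x4), (x3).
Count = 2.

2


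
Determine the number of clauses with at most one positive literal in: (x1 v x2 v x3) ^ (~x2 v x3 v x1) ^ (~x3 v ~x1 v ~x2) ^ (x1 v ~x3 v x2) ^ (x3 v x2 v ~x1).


A Horn clause has at most one positive literal.
Clause 1: 3 positive lit(s) -> not Horn
Clause 2: 2 positive lit(s) -> not Horn
Clause 3: 0 positive lit(s) -> Horn
Clause 4: 2 positive lit(s) -> not Horn
Clause 5: 2 positive lit(s) -> not Horn
Total Horn clauses = 1.

1


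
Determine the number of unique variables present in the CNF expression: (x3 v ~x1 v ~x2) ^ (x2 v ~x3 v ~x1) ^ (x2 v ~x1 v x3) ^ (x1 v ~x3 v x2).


Identify each distinct variable in the formula.
Variables found: x1, x2, x3.
Total distinct variables = 3.

3


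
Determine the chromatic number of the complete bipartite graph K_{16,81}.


K_{16,81} is bipartite by definition: the two parts are independent sets, with every edge crossing between them.
Color all vertices in one part with color 1 and all vertices in the other part with color 2.
Since the graph has at least one edge, one color does not suffice.
Chromatic number = 2.

2


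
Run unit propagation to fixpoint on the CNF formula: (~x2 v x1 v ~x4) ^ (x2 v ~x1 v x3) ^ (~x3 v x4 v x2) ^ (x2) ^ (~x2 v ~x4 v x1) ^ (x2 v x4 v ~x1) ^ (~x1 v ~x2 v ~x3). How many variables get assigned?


Unit propagation repeatedly assigns the literal in any unit clause, then simplifies.
Assignments in order: x2 = T.
No further unit clauses remain.
Total variables assigned = 1.

1


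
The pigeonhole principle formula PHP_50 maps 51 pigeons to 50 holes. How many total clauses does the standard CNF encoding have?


The PHP encoding has two parts:
1) At-least-one-hole clauses: 51 (one per pigeon, each with 50 literals).
2) At-most-one-pigeon-per-hole clauses: 50 holes * C(51,2) = 50 * 1275 = 63750.
Total clauses = 51 + 63750 = 63801.

63801


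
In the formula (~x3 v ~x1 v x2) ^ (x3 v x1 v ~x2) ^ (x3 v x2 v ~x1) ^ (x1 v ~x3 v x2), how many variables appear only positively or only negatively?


A pure literal appears in only one polarity across all clauses.
No pure literals found.
Count = 0.

0


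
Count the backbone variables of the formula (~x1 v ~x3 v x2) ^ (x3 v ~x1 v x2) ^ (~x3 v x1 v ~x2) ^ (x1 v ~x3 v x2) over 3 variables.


Find all satisfying assignments: 4 model(s).
Check which variables have the same value in every model.
No variable is fixed across all models.
Backbone size = 0.

0


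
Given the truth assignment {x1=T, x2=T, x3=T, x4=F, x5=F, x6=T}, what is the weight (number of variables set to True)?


The weight is the number of variables assigned True.
True variables: x1, x2, x3, x6.
Weight = 4.

4


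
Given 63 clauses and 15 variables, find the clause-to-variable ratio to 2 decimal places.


Clause-to-variable ratio = clauses / variables.
63 / 15 = 4.2.

4.2


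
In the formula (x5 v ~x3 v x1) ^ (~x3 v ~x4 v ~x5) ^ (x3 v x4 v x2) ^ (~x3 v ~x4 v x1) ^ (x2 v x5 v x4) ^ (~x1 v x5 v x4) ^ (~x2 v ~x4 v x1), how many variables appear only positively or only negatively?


A pure literal appears in only one polarity across all clauses.
No pure literals found.
Count = 0.

0


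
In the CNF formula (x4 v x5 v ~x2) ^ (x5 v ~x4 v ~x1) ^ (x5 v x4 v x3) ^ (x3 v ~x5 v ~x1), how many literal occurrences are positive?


Scan each clause for unnegated literals.
Clause 1: 2 positive; Clause 2: 1 positive; Clause 3: 3 positive; Clause 4: 1 positive.
Total positive literal occurrences = 7.

7


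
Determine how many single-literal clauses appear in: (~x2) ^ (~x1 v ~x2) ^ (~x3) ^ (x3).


A unit clause contains exactly one literal.
Unit clauses found: (~x2), (~x3), (x3).
Count = 3.

3


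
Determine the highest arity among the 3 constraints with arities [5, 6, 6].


The arities are: 5, 6, 6.
Scan for the maximum value.
Maximum arity = 6.

6


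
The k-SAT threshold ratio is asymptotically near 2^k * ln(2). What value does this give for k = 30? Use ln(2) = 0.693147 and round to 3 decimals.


Using the asymptotic formula: threshold ~ 2^k * ln(2).
2^30 = 1073741824.
1073741824 * 0.693147 = 744260924.08.

744260924.08


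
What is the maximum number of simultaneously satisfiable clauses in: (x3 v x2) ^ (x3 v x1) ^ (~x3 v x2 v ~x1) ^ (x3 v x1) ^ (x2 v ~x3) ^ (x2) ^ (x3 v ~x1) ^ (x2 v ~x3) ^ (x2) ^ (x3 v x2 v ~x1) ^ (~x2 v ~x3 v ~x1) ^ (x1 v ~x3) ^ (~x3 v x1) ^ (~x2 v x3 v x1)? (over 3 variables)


Enumerate all 8 truth assignments.
For each, count how many of the 14 clauses are satisfied.
The formula is not fully satisfiable, so the maximum is below 14.
Maximum simultaneously satisfiable clauses = 13.

13


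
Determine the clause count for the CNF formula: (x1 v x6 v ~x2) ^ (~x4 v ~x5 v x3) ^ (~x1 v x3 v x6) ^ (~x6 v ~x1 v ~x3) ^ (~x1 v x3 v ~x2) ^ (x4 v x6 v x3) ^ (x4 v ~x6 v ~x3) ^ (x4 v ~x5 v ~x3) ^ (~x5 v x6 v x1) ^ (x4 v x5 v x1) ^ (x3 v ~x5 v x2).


Each group enclosed in parentheses joined by ^ is one clause.
Counting the conjuncts: 11 clauses.

11


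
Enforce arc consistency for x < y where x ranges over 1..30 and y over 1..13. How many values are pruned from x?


For the constraint x < y, x needs a supporting value in y's domain.
x can be at most 12 (one less than y's maximum).
Valid x values from domain: 12 out of 30.
Pruned = 30 - 12 = 18.

18


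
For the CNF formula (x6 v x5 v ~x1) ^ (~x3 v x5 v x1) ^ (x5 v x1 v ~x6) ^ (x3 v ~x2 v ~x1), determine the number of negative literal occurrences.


Scan each clause for negated literals.
Clause 1: 1 negative; Clause 2: 1 negative; Clause 3: 1 negative; Clause 4: 2 negative.
Total negative literal occurrences = 5.

5


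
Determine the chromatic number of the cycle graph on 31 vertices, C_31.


An odd cycle cannot be 2-colored: alternating two colors around the cycle returns to the start with a conflict.
Since 31 is odd, three colors are required (and three suffice).
Chromatic number = 3.

3


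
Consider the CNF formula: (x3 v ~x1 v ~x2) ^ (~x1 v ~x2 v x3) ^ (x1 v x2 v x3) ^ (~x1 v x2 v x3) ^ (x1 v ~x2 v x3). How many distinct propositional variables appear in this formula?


Identify each distinct variable in the formula.
Variables found: x1, x2, x3.
Total distinct variables = 3.

3


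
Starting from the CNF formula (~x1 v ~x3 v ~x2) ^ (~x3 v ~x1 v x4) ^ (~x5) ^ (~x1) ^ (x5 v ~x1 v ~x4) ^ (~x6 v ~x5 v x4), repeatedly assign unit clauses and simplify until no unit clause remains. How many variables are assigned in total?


Unit propagation repeatedly assigns the literal in any unit clause, then simplifies.
Assignments in order: x5 = F, x1 = F.
No further unit clauses remain.
Total variables assigned = 2.

2


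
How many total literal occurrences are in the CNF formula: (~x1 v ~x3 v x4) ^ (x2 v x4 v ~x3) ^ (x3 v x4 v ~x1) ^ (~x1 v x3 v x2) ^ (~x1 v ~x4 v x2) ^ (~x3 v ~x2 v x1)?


Clause lengths: 3, 3, 3, 3, 3, 3.
Sum = 3 + 3 + 3 + 3 + 3 + 3 = 18.

18


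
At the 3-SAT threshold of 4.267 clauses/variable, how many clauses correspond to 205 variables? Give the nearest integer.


The 3-SAT phase transition occurs at approximately 4.267 clauses per variable.
m = 4.267 * 205 = 874.735.
Rounded to nearest integer: 875.

875


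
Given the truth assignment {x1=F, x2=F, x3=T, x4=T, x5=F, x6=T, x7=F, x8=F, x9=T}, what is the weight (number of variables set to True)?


The weight is the number of variables assigned True.
True variables: x3, x4, x6, x9.
Weight = 4.

4


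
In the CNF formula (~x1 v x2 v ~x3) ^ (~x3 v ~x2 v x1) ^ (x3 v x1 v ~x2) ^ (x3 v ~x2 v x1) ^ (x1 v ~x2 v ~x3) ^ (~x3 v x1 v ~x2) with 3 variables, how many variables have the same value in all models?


Find all satisfying assignments: 5 model(s).
Check which variables have the same value in every model.
No variable is fixed across all models.
Backbone size = 0.

0


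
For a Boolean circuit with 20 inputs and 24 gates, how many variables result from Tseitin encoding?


The Tseitin transformation introduces one auxiliary variable per gate.
Total variables = inputs + gates = 20 + 24 = 44.

44


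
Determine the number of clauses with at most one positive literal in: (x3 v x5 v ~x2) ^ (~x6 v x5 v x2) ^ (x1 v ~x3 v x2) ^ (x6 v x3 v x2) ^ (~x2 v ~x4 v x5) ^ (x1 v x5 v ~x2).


A Horn clause has at most one positive literal.
Clause 1: 2 positive lit(s) -> not Horn
Clause 2: 2 positive lit(s) -> not Horn
Clause 3: 2 positive lit(s) -> not Horn
Clause 4: 3 positive lit(s) -> not Horn
Clause 5: 1 positive lit(s) -> Horn
Clause 6: 2 positive lit(s) -> not Horn
Total Horn clauses = 1.

1


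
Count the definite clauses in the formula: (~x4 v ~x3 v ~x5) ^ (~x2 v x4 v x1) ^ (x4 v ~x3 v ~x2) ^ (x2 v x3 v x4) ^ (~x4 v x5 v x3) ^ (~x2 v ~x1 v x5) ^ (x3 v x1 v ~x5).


A definite clause has exactly one positive literal.
Clause 1: 0 positive -> not definite
Clause 2: 2 positive -> not definite
Clause 3: 1 positive -> definite
Clause 4: 3 positive -> not definite
Clause 5: 2 positive -> not definite
Clause 6: 1 positive -> definite
Clause 7: 2 positive -> not definite
Definite clause count = 2.

2


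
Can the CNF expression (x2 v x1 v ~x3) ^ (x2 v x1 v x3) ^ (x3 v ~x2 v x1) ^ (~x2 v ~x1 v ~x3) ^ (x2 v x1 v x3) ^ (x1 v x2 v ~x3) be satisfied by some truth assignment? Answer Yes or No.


Check all 8 possible truth assignments.
Number of satisfying assignments found: 4.
The formula is satisfiable.

Yes


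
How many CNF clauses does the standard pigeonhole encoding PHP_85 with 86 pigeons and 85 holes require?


The PHP encoding has two parts:
1) At-least-one-hole clauses: 86 (one per pigeon, each with 85 literals).
2) At-most-one-pigeon-per-hole clauses: 85 holes * C(86,2) = 85 * 3655 = 310675.
Total clauses = 86 + 310675 = 310761.

310761


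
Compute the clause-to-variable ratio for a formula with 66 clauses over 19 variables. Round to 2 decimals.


Clause-to-variable ratio = clauses / variables.
66 / 19 = 3.47.

3.47


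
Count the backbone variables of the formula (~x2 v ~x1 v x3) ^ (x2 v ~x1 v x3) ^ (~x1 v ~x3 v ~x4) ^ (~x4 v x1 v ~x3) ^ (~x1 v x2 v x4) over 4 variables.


Find all satisfying assignments: 7 model(s).
Check which variables have the same value in every model.
No variable is fixed across all models.
Backbone size = 0.

0


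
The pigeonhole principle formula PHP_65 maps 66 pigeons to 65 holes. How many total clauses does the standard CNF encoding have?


The PHP encoding has two parts:
1) At-least-one-hole clauses: 66 (one per pigeon, each with 65 literals).
2) At-most-one-pigeon-per-hole clauses: 65 holes * C(66,2) = 65 * 2145 = 139425.
Total clauses = 66 + 139425 = 139491.

139491


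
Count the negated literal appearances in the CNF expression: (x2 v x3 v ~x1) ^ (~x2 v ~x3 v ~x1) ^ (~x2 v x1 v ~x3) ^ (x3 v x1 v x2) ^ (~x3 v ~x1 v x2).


Scan each clause for negated literals.
Clause 1: 1 negative; Clause 2: 3 negative; Clause 3: 2 negative; Clause 4: 0 negative; Clause 5: 2 negative.
Total negative literal occurrences = 8.

8


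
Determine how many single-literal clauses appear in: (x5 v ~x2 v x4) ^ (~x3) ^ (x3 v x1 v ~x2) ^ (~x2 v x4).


A unit clause contains exactly one literal.
Unit clauses found: (~x3).
Count = 1.

1


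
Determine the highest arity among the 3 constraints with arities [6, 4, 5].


The arities are: 6, 4, 5.
Scan for the maximum value.
Maximum arity = 6.

6


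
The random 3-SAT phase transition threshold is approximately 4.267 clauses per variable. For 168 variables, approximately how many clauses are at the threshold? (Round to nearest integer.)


The 3-SAT phase transition occurs at approximately 4.267 clauses per variable.
m = 4.267 * 168 = 716.856.
Rounded to nearest integer: 717.

717


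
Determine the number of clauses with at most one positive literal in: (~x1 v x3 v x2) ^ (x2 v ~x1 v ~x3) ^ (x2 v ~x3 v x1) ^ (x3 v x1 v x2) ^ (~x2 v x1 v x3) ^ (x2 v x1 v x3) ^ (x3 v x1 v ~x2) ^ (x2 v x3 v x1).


A Horn clause has at most one positive literal.
Clause 1: 2 positive lit(s) -> not Horn
Clause 2: 1 positive lit(s) -> Horn
Clause 3: 2 positive lit(s) -> not Horn
Clause 4: 3 positive lit(s) -> not Horn
Clause 5: 2 positive lit(s) -> not Horn
Clause 6: 3 positive lit(s) -> not Horn
Clause 7: 2 positive lit(s) -> not Horn
Clause 8: 3 positive lit(s) -> not Horn
Total Horn clauses = 1.

1
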